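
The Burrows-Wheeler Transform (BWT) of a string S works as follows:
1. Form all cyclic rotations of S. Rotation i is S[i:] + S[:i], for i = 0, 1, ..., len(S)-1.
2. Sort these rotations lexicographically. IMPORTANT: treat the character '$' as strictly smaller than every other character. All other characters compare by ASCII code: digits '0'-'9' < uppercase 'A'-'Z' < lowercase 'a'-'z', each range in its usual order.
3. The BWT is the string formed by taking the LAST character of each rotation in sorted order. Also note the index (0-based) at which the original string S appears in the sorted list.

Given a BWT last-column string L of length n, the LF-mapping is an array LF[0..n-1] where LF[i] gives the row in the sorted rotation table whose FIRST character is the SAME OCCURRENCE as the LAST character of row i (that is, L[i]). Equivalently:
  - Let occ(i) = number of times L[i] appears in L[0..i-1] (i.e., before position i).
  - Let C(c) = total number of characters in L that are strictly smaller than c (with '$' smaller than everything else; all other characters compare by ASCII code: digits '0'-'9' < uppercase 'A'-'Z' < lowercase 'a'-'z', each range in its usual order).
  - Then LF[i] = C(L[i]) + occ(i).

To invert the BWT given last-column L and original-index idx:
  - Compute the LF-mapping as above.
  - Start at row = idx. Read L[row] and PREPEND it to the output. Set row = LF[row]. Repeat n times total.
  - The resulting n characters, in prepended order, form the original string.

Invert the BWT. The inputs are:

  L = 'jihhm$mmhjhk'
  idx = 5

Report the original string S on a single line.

LF mapping: 6 5 1 2 9 0 10 11 3 7 4 8
Walk LF starting at row 5, prepending L[row]:
  step 1: row=5, L[5]='$', prepend. Next row=LF[5]=0
  step 2: row=0, L[0]='j', prepend. Next row=LF[0]=6
  step 3: row=6, L[6]='m', prepend. Next row=LF[6]=10
  step 4: row=10, L[10]='h', prepend. Next row=LF[10]=4
  step 5: row=4, L[4]='m', prepend. Next row=LF[4]=9
  step 6: row=9, L[9]='j', prepend. Next row=LF[9]=7
  step 7: row=7, L[7]='m', prepend. Next row=LF[7]=11
  step 8: row=11, L[11]='k', prepend. Next row=LF[11]=8
  step 9: row=8, L[8]='h', prepend. Next row=LF[8]=3
  step 10: row=3, L[3]='h', prepend. Next row=LF[3]=2
  step 11: row=2, L[2]='h', prepend. Next row=LF[2]=1
  step 12: row=1, L[1]='i', prepend. Next row=LF[1]=5
Reversed output: ihhhkmjmhmj$

Answer: ihhhkmjmhmj$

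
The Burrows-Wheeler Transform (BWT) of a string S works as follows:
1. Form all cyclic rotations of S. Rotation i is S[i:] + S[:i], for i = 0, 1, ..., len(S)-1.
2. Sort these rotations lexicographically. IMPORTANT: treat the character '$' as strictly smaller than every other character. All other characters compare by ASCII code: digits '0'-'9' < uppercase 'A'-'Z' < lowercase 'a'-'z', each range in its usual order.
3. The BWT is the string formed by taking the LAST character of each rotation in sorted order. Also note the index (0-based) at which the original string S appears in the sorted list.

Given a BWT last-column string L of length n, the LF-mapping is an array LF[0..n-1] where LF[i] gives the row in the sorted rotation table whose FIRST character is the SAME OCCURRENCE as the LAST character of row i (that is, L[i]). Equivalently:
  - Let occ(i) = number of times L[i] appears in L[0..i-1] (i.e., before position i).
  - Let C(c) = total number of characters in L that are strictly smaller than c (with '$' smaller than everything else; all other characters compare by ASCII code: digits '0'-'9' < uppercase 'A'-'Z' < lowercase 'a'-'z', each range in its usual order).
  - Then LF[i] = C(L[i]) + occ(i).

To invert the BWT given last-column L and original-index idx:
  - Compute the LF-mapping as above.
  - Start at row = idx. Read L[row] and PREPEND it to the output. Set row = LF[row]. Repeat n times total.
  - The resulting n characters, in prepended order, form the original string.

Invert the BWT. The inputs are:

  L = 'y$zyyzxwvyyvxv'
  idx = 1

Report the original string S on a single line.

Answer: vyvzxxzvyyywy$

Derivation:
LF mapping: 7 0 12 8 9 13 5 4 1 10 11 2 6 3
Walk LF starting at row 1, prepending L[row]:
  step 1: row=1, L[1]='$', prepend. Next row=LF[1]=0
  step 2: row=0, L[0]='y', prepend. Next row=LF[0]=7
  step 3: row=7, L[7]='w', prepend. Next row=LF[7]=4
  step 4: row=4, L[4]='y', prepend. Next row=LF[4]=9
  step 5: row=9, L[9]='y', prepend. Next row=LF[9]=10
  step 6: row=10, L[10]='y', prepend. Next row=LF[10]=11
  step 7: row=11, L[11]='v', prepend. Next row=LF[11]=2
  step 8: row=2, L[2]='z', prepend. Next row=LF[2]=12
  step 9: row=12, L[12]='x', prepend. Next row=LF[12]=6
  step 10: row=6, L[6]='x', prepend. Next row=LF[6]=5
  step 11: row=5, L[5]='z', prepend. Next row=LF[5]=13
  step 12: row=13, L[13]='v', prepend. Next row=LF[13]=3
  step 13: row=3, L[3]='y', prepend. Next row=LF[3]=8
  step 14: row=8, L[8]='v', prepend. Next row=LF[8]=1
Reversed output: vyvzxxzvyyywy$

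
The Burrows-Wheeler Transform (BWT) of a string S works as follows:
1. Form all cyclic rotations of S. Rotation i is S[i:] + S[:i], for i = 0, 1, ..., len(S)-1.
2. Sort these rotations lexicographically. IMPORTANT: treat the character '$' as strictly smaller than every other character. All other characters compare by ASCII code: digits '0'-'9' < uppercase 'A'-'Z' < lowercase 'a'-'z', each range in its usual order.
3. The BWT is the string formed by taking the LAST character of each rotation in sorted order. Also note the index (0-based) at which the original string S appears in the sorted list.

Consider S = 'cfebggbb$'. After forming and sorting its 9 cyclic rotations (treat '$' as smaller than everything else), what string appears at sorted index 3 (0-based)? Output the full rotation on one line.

All 9 rotations (rotation i = S[i:]+S[:i]):
  rot[0] = cfebggbb$
  rot[1] = febggbb$c
  rot[2] = ebggbb$cf
  rot[3] = bggbb$cfe
  rot[4] = ggbb$cfeb
  rot[5] = gbb$cfebg
  rot[6] = bb$cfebgg
  rot[7] = b$cfebggb
  rot[8] = $cfebggbb
Sorted (with $ < everything):
  sorted[0] = $cfebggbb
  sorted[1] = b$cfebggb
  sorted[2] = bb$cfebgg
  sorted[3] = bggbb$cfe
  sorted[4] = cfebggbb$
  sorted[5] = ebggbb$cf
  sorted[6] = febggbb$c
  sorted[7] = gbb$cfebg
  sorted[8] = ggbb$cfeb
sorted[3] = bggbb$cfe

Answer: bggbb$cfe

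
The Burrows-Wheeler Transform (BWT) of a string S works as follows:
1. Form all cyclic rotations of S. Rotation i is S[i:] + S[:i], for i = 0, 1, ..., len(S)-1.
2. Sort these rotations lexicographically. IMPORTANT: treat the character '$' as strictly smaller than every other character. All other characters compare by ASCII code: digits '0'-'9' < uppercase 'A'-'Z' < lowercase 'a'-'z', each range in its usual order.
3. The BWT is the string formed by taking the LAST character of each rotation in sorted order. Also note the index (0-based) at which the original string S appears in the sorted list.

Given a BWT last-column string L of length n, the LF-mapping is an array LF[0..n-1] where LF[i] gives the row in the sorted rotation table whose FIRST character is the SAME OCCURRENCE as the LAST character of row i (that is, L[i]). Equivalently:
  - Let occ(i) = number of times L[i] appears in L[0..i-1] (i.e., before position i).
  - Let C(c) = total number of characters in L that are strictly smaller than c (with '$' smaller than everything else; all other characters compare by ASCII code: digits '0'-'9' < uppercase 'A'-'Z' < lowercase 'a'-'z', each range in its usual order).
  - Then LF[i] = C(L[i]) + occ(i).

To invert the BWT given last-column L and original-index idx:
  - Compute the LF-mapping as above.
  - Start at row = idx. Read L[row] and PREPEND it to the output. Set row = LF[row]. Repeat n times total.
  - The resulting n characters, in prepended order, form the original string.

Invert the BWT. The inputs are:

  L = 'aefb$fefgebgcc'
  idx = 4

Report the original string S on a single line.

LF mapping: 1 6 9 2 0 10 7 11 12 8 3 13 4 5
Walk LF starting at row 4, prepending L[row]:
  step 1: row=4, L[4]='$', prepend. Next row=LF[4]=0
  step 2: row=0, L[0]='a', prepend. Next row=LF[0]=1
  step 3: row=1, L[1]='e', prepend. Next row=LF[1]=6
  step 4: row=6, L[6]='e', prepend. Next row=LF[6]=7
  step 5: row=7, L[7]='f', prepend. Next row=LF[7]=11
  step 6: row=11, L[11]='g', prepend. Next row=LF[11]=13
  step 7: row=13, L[13]='c', prepend. Next row=LF[13]=5
  step 8: row=5, L[5]='f', prepend. Next row=LF[5]=10
  step 9: row=10, L[10]='b', prepend. Next row=LF[10]=3
  step 10: row=3, L[3]='b', prepend. Next row=LF[3]=2
  step 11: row=2, L[2]='f', prepend. Next row=LF[2]=9
  step 12: row=9, L[9]='e', prepend. Next row=LF[9]=8
  step 13: row=8, L[8]='g', prepend. Next row=LF[8]=12
  step 14: row=12, L[12]='c', prepend. Next row=LF[12]=4
Reversed output: cgefbbfcgfeea$

Answer: cgefbbfcgfeea$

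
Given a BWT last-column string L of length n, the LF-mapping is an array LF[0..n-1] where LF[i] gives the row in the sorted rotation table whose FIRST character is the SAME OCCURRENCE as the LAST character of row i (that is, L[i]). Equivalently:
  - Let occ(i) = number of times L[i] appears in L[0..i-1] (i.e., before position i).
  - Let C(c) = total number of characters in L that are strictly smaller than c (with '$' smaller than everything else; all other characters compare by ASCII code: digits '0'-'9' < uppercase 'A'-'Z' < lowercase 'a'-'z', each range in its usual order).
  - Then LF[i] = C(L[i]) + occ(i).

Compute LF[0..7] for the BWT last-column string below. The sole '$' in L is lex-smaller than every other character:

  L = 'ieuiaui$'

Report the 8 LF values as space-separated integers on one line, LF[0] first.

Char counts: '$':1, 'a':1, 'e':1, 'i':3, 'u':2
C (first-col start): C('$')=0, C('a')=1, C('e')=2, C('i')=3, C('u')=6
L[0]='i': occ=0, LF[0]=C('i')+0=3+0=3
L[1]='e': occ=0, LF[1]=C('e')+0=2+0=2
L[2]='u': occ=0, LF[2]=C('u')+0=6+0=6
L[3]='i': occ=1, LF[3]=C('i')+1=3+1=4
L[4]='a': occ=0, LF[4]=C('a')+0=1+0=1
L[5]='u': occ=1, LF[5]=C('u')+1=6+1=7
L[6]='i': occ=2, LF[6]=C('i')+2=3+2=5
L[7]='$': occ=0, LF[7]=C('$')+0=0+0=0

Answer: 3 2 6 4 1 7 5 0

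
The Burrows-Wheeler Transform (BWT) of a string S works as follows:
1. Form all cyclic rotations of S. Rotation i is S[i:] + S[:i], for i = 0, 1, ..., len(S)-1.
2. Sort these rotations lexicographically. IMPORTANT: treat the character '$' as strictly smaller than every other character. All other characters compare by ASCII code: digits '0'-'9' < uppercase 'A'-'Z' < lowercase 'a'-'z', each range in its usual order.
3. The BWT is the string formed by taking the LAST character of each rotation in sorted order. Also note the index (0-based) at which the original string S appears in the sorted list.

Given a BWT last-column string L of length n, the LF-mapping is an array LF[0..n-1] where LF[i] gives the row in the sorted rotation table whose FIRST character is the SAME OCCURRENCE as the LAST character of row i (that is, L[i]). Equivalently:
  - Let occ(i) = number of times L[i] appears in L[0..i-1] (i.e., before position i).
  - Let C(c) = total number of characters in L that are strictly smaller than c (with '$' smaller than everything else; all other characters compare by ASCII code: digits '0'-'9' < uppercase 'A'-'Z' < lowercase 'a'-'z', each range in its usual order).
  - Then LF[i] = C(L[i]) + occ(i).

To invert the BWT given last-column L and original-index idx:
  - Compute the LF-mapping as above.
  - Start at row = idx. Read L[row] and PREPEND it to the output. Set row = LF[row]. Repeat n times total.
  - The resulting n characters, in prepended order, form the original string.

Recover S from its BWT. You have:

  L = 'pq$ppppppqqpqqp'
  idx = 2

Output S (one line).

Answer: pppppppqpqqqqp$

Derivation:
LF mapping: 1 10 0 2 3 4 5 6 7 11 12 8 13 14 9
Walk LF starting at row 2, prepending L[row]:
  step 1: row=2, L[2]='$', prepend. Next row=LF[2]=0
  step 2: row=0, L[0]='p', prepend. Next row=LF[0]=1
  step 3: row=1, L[1]='q', prepend. Next row=LF[1]=10
  step 4: row=10, L[10]='q', prepend. Next row=LF[10]=12
  step 5: row=12, L[12]='q', prepend. Next row=LF[12]=13
  step 6: row=13, L[13]='q', prepend. Next row=LF[13]=14
  step 7: row=14, L[14]='p', prepend. Next row=LF[14]=9
  step 8: row=9, L[9]='q', prepend. Next row=LF[9]=11
  step 9: row=11, L[11]='p', prepend. Next row=LF[11]=8
  step 10: row=8, L[8]='p', prepend. Next row=LF[8]=7
  step 11: row=7, L[7]='p', prepend. Next row=LF[7]=6
  step 12: row=6, L[6]='p', prepend. Next row=LF[6]=5
  step 13: row=5, L[5]='p', prepend. Next row=LF[5]=4
  step 14: row=4, L[4]='p', prepend. Next row=LF[4]=3
  step 15: row=3, L[3]='p', prepend. Next row=LF[3]=2
Reversed output: pppppppqpqqqqp$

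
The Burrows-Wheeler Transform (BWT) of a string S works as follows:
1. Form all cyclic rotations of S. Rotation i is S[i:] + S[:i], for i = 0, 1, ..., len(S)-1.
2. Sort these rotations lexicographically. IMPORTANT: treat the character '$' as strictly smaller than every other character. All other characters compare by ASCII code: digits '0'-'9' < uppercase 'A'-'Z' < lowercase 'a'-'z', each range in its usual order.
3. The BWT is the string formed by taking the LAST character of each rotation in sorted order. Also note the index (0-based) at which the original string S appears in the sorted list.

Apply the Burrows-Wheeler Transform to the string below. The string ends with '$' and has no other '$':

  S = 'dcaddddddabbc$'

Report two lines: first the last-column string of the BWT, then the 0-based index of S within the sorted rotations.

All 14 rotations (rotation i = S[i:]+S[:i]):
  rot[0] = dcaddddddabbc$
  rot[1] = caddddddabbc$d
  rot[2] = addddddabbc$dc
  rot[3] = ddddddabbc$dca
  rot[4] = dddddabbc$dcad
  rot[5] = ddddabbc$dcadd
  rot[6] = dddabbc$dcaddd
  rot[7] = ddabbc$dcadddd
  rot[8] = dabbc$dcaddddd
  rot[9] = abbc$dcadddddd
  rot[10] = bbc$dcadddddda
  rot[11] = bc$dcaddddddab
  rot[12] = c$dcaddddddabb
  rot[13] = $dcaddddddabbc
Sorted (with $ < everything):
  sorted[0] = $dcaddddddabbc  (last char: 'c')
  sorted[1] = abbc$dcadddddd  (last char: 'd')
  sorted[2] = addddddabbc$dc  (last char: 'c')
  sorted[3] = bbc$dcadddddda  (last char: 'a')
  sorted[4] = bc$dcaddddddab  (last char: 'b')
  sorted[5] = c$dcaddddddabb  (last char: 'b')
  sorted[6] = caddddddabbc$d  (last char: 'd')
  sorted[7] = dabbc$dcaddddd  (last char: 'd')
  sorted[8] = dcaddddddabbc$  (last char: '$')
  sorted[9] = ddabbc$dcadddd  (last char: 'd')
  sorted[10] = dddabbc$dcaddd  (last char: 'd')
  sorted[11] = ddddabbc$dcadd  (last char: 'd')
  sorted[12] = dddddabbc$dcad  (last char: 'd')
  sorted[13] = ddddddabbc$dca  (last char: 'a')
Last column: cdcabbdd$dddda
Original string S is at sorted index 8

Answer: cdcabbdd$dddda
8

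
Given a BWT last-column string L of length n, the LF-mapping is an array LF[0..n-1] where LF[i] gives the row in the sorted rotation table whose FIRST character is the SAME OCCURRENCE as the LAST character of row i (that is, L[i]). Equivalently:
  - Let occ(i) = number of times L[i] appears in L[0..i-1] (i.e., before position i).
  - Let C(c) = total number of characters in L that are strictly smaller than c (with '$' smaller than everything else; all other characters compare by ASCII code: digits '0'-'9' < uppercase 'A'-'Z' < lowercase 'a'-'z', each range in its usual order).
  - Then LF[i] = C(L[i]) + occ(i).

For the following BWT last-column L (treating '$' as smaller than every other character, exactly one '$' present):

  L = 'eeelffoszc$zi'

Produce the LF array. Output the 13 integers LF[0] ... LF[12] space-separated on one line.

Char counts: '$':1, 'c':1, 'e':3, 'f':2, 'i':1, 'l':1, 'o':1, 's':1, 'z':2
C (first-col start): C('$')=0, C('c')=1, C('e')=2, C('f')=5, C('i')=7, C('l')=8, C('o')=9, C('s')=10, C('z')=11
L[0]='e': occ=0, LF[0]=C('e')+0=2+0=2
L[1]='e': occ=1, LF[1]=C('e')+1=2+1=3
L[2]='e': occ=2, LF[2]=C('e')+2=2+2=4
L[3]='l': occ=0, LF[3]=C('l')+0=8+0=8
L[4]='f': occ=0, LF[4]=C('f')+0=5+0=5
L[5]='f': occ=1, LF[5]=C('f')+1=5+1=6
L[6]='o': occ=0, LF[6]=C('o')+0=9+0=9
L[7]='s': occ=0, LF[7]=C('s')+0=10+0=10
L[8]='z': occ=0, LF[8]=C('z')+0=11+0=11
L[9]='c': occ=0, LF[9]=C('c')+0=1+0=1
L[10]='$': occ=0, LF[10]=C('$')+0=0+0=0
L[11]='z': occ=1, LF[11]=C('z')+1=11+1=12
L[12]='i': occ=0, LF[12]=C('i')+0=7+0=7

Answer: 2 3 4 8 5 6 9 10 11 1 0 12 7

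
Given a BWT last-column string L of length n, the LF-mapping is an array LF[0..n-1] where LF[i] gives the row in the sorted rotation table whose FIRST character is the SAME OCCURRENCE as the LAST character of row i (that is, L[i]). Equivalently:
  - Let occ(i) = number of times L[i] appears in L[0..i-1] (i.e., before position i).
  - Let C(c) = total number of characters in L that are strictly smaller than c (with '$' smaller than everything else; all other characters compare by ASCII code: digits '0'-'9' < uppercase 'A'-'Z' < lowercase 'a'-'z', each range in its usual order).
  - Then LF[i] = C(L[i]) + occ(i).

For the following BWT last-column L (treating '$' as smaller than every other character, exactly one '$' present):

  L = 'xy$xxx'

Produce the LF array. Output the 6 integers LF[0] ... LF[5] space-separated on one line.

Char counts: '$':1, 'x':4, 'y':1
C (first-col start): C('$')=0, C('x')=1, C('y')=5
L[0]='x': occ=0, LF[0]=C('x')+0=1+0=1
L[1]='y': occ=0, LF[1]=C('y')+0=5+0=5
L[2]='$': occ=0, LF[2]=C('$')+0=0+0=0
L[3]='x': occ=1, LF[3]=C('x')+1=1+1=2
L[4]='x': occ=2, LF[4]=C('x')+2=1+2=3
L[5]='x': occ=3, LF[5]=C('x')+3=1+3=4

Answer: 1 5 0 2 3 4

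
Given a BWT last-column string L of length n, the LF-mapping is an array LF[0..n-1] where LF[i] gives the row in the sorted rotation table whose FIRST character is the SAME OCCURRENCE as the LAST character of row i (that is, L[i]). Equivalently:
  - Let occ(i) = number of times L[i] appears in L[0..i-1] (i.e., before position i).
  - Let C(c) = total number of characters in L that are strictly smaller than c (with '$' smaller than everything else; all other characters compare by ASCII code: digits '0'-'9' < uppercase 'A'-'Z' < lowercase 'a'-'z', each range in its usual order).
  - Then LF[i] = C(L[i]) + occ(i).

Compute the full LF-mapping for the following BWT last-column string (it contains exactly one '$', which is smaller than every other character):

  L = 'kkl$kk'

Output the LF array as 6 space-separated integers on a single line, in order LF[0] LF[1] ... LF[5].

Answer: 1 2 5 0 3 4

Derivation:
Char counts: '$':1, 'k':4, 'l':1
C (first-col start): C('$')=0, C('k')=1, C('l')=5
L[0]='k': occ=0, LF[0]=C('k')+0=1+0=1
L[1]='k': occ=1, LF[1]=C('k')+1=1+1=2
L[2]='l': occ=0, LF[2]=C('l')+0=5+0=5
L[3]='$': occ=0, LF[3]=C('$')+0=0+0=0
L[4]='k': occ=2, LF[4]=C('k')+2=1+2=3
L[5]='k': occ=3, LF[5]=C('k')+3=1+3=4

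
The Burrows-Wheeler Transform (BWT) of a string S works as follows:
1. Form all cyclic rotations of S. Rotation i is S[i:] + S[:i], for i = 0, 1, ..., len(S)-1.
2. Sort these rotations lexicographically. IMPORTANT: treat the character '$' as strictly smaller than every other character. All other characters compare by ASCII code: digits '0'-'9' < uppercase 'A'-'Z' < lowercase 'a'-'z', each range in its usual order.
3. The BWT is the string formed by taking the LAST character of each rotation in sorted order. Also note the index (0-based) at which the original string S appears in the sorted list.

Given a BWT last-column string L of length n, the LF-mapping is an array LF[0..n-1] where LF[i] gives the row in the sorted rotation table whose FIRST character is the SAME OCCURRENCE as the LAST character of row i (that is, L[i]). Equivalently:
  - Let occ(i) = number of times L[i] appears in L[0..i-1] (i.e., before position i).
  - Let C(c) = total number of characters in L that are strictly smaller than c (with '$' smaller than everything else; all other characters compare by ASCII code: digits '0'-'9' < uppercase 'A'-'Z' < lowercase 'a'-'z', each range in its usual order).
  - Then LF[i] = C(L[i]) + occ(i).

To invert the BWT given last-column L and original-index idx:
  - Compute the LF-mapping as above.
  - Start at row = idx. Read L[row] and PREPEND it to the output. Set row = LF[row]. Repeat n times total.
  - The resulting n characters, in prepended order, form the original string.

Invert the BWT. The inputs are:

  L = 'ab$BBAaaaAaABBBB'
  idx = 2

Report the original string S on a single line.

LF mapping: 10 15 0 4 5 1 11 12 13 2 14 3 6 7 8 9
Walk LF starting at row 2, prepending L[row]:
  step 1: row=2, L[2]='$', prepend. Next row=LF[2]=0
  step 2: row=0, L[0]='a', prepend. Next row=LF[0]=10
  step 3: row=10, L[10]='a', prepend. Next row=LF[10]=14
  step 4: row=14, L[14]='B', prepend. Next row=LF[14]=8
  step 5: row=8, L[8]='a', prepend. Next row=LF[8]=13
  step 6: row=13, L[13]='B', prepend. Next row=LF[13]=7
  step 7: row=7, L[7]='a', prepend. Next row=LF[7]=12
  step 8: row=12, L[12]='B', prepend. Next row=LF[12]=6
  step 9: row=6, L[6]='a', prepend. Next row=LF[6]=11
  step 10: row=11, L[11]='A', prepend. Next row=LF[11]=3
  step 11: row=3, L[3]='B', prepend. Next row=LF[3]=4
  step 12: row=4, L[4]='B', prepend. Next row=LF[4]=5
  step 13: row=5, L[5]='A', prepend. Next row=LF[5]=1
  step 14: row=1, L[1]='b', prepend. Next row=LF[1]=15
  step 15: row=15, L[15]='B', prepend. Next row=LF[15]=9
  step 16: row=9, L[9]='A', prepend. Next row=LF[9]=2
Reversed output: ABbABBAaBaBaBaa$

Answer: ABbABBAaBaBaBaa$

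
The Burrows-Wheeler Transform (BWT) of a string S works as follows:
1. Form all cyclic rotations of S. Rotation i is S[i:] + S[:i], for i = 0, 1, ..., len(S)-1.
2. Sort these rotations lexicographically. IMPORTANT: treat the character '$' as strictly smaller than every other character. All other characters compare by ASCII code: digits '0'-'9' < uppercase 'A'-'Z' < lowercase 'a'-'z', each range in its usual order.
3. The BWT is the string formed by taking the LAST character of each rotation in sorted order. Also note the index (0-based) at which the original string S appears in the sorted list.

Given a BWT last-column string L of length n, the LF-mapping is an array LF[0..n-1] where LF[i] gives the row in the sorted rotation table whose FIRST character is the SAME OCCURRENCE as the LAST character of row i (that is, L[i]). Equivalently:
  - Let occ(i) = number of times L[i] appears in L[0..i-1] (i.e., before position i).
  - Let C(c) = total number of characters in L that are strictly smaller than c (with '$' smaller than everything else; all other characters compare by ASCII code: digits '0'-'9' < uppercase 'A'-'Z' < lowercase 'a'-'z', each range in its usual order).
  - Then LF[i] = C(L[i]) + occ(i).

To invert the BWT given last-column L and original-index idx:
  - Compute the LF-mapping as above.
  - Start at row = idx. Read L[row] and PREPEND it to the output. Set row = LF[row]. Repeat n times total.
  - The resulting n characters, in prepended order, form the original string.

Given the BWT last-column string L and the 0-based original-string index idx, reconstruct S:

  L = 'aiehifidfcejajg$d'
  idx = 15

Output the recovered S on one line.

LF mapping: 1 12 6 11 13 8 14 4 9 3 7 15 2 16 10 0 5
Walk LF starting at row 15, prepending L[row]:
  step 1: row=15, L[15]='$', prepend. Next row=LF[15]=0
  step 2: row=0, L[0]='a', prepend. Next row=LF[0]=1
  step 3: row=1, L[1]='i', prepend. Next row=LF[1]=12
  step 4: row=12, L[12]='a', prepend. Next row=LF[12]=2
  step 5: row=2, L[2]='e', prepend. Next row=LF[2]=6
  step 6: row=6, L[6]='i', prepend. Next row=LF[6]=14
  step 7: row=14, L[14]='g', prepend. Next row=LF[14]=10
  step 8: row=10, L[10]='e', prepend. Next row=LF[10]=7
  step 9: row=7, L[7]='d', prepend. Next row=LF[7]=4
  step 10: row=4, L[4]='i', prepend. Next row=LF[4]=13
  step 11: row=13, L[13]='j', prepend. Next row=LF[13]=16
  step 12: row=16, L[16]='d', prepend. Next row=LF[16]=5
  step 13: row=5, L[5]='f', prepend. Next row=LF[5]=8
  step 14: row=8, L[8]='f', prepend. Next row=LF[8]=9
  step 15: row=9, L[9]='c', prepend. Next row=LF[9]=3
  step 16: row=3, L[3]='h', prepend. Next row=LF[3]=11
  step 17: row=11, L[11]='j', prepend. Next row=LF[11]=15
Reversed output: jhcffdjidegieaia$

Answer: jhcffdjidegieaia$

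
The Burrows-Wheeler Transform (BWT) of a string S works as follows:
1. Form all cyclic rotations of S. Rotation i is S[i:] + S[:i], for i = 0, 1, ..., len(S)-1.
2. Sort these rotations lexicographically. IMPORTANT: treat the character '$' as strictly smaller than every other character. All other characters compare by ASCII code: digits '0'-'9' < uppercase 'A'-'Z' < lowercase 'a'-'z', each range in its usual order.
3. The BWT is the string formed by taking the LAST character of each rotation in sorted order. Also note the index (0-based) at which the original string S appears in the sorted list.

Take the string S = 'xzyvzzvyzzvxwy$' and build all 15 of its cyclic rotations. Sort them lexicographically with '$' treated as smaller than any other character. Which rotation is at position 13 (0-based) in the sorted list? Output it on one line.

Answer: zzvxwy$xzyvzzvy

Derivation:
All 15 rotations (rotation i = S[i:]+S[:i]):
  rot[0] = xzyvzzvyzzvxwy$
  rot[1] = zyvzzvyzzvxwy$x
  rot[2] = yvzzvyzzvxwy$xz
  rot[3] = vzzvyzzvxwy$xzy
  rot[4] = zzvyzzvxwy$xzyv
  rot[5] = zvyzzvxwy$xzyvz
  rot[6] = vyzzvxwy$xzyvzz
  rot[7] = yzzvxwy$xzyvzzv
  rot[8] = zzvxwy$xzyvzzvy
  rot[9] = zvxwy$xzyvzzvyz
  rot[10] = vxwy$xzyvzzvyzz
  rot[11] = xwy$xzyvzzvyzzv
  rot[12] = wy$xzyvzzvyzzvx
  rot[13] = y$xzyvzzvyzzvxw
  rot[14] = $xzyvzzvyzzvxwy
Sorted (with $ < everything):
  sorted[0] = $xzyvzzvyzzvxwy
  sorted[1] = vxwy$xzyvzzvyzz
  sorted[2] = vyzzvxwy$xzyvzz
  sorted[3] = vzzvyzzvxwy$xzy
  sorted[4] = wy$xzyvzzvyzzvx
  sorted[5] = xwy$xzyvzzvyzzv
  sorted[6] = xzyvzzvyzzvxwy$
  sorted[7] = y$xzyvzzvyzzvxw
  sorted[8] = yvzzvyzzvxwy$xz
  sorted[9] = yzzvxwy$xzyvzzv
  sorted[10] = zvxwy$xzyvzzvyz
  sorted[11] = zvyzzvxwy$xzyvz
  sorted[12] = zyvzzvyzzvxwy$x
  sorted[13] = zzvxwy$xzyvzzvy
  sorted[14] = zzvyzzvxwy$xzyv
sorted[13] = zzvxwy$xzyvzzvy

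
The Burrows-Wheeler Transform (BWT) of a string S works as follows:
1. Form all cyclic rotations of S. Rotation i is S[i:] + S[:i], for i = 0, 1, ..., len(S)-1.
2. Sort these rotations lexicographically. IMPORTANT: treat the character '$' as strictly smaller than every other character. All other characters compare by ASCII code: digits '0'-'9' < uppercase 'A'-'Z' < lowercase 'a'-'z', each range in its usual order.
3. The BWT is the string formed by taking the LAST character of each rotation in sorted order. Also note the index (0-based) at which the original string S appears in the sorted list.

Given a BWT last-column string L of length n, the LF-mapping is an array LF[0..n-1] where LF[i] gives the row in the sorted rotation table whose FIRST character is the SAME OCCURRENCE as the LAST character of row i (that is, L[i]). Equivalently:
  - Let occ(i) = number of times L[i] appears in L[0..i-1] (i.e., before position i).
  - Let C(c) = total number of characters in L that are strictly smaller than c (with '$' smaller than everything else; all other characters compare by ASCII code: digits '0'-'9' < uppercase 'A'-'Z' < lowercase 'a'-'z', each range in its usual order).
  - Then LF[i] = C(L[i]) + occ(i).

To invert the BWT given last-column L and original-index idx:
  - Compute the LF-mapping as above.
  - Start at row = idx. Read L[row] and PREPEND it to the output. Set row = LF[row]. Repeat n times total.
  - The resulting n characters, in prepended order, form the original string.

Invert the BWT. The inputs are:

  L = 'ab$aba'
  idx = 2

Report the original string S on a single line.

Answer: aabba$

Derivation:
LF mapping: 1 4 0 2 5 3
Walk LF starting at row 2, prepending L[row]:
  step 1: row=2, L[2]='$', prepend. Next row=LF[2]=0
  step 2: row=0, L[0]='a', prepend. Next row=LF[0]=1
  step 3: row=1, L[1]='b', prepend. Next row=LF[1]=4
  step 4: row=4, L[4]='b', prepend. Next row=LF[4]=5
  step 5: row=5, L[5]='a', prepend. Next row=LF[5]=3
  step 6: row=3, L[3]='a', prepend. Next row=LF[3]=2
Reversed output: aabba$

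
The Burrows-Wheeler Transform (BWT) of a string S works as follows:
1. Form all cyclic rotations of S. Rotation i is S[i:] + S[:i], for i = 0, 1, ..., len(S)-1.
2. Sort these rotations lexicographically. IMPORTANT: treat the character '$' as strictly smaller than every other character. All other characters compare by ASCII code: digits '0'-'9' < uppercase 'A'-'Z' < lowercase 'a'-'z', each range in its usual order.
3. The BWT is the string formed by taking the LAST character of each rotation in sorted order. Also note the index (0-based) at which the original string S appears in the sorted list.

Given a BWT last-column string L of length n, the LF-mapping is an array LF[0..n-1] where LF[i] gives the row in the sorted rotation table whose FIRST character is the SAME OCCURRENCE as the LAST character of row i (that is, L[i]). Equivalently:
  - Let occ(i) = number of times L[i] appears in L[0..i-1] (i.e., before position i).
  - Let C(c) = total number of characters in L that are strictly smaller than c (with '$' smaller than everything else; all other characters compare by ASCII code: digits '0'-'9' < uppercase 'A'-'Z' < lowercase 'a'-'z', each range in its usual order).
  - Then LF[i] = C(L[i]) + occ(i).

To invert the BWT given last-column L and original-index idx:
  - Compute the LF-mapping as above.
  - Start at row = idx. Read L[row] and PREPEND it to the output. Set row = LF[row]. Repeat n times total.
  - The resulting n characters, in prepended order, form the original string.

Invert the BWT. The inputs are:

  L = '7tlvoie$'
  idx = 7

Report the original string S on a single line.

Answer: violet7$

Derivation:
LF mapping: 1 6 4 7 5 3 2 0
Walk LF starting at row 7, prepending L[row]:
  step 1: row=7, L[7]='$', prepend. Next row=LF[7]=0
  step 2: row=0, L[0]='7', prepend. Next row=LF[0]=1
  step 3: row=1, L[1]='t', prepend. Next row=LF[1]=6
  step 4: row=6, L[6]='e', prepend. Next row=LF[6]=2
  step 5: row=2, L[2]='l', prepend. Next row=LF[2]=4
  step 6: row=4, L[4]='o', prepend. Next row=LF[4]=5
  step 7: row=5, L[5]='i', prepend. Next row=LF[5]=3
  step 8: row=3, L[3]='v', prepend. Next row=LF[3]=7
Reversed output: violet7$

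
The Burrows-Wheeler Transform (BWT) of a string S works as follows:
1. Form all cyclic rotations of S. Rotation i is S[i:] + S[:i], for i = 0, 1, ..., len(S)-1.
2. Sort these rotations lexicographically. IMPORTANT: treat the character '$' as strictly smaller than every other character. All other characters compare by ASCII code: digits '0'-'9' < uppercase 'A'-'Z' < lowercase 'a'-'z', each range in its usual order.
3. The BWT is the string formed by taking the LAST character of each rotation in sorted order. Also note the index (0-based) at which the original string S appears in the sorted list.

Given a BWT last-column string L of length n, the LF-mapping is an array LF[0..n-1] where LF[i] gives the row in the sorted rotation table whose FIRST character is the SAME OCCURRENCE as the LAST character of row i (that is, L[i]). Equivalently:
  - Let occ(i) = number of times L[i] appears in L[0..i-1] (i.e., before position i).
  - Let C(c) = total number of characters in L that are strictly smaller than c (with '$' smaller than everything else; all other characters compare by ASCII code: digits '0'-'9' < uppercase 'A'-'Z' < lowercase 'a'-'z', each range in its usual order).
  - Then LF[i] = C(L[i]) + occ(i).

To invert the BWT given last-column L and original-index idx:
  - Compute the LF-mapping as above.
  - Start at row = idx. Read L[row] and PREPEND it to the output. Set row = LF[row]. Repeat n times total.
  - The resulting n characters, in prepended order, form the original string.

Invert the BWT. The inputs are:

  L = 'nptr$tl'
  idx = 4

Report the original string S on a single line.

Answer: rplttn$

Derivation:
LF mapping: 2 3 5 4 0 6 1
Walk LF starting at row 4, prepending L[row]:
  step 1: row=4, L[4]='$', prepend. Next row=LF[4]=0
  step 2: row=0, L[0]='n', prepend. Next row=LF[0]=2
  step 3: row=2, L[2]='t', prepend. Next row=LF[2]=5
  step 4: row=5, L[5]='t', prepend. Next row=LF[5]=6
  step 5: row=6, L[6]='l', prepend. Next row=LF[6]=1
  step 6: row=1, L[1]='p', prepend. Next row=LF[1]=3
  step 7: row=3, L[3]='r', prepend. Next row=LF[3]=4
Reversed output: rplttn$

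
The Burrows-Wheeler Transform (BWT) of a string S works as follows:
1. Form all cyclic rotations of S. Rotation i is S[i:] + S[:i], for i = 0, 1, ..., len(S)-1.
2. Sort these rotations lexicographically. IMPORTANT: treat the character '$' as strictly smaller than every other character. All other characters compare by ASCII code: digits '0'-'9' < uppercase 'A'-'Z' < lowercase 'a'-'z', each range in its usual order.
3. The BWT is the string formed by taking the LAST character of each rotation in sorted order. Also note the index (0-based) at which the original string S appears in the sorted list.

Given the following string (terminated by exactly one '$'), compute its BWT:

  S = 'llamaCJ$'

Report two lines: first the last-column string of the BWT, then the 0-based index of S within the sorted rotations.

Answer: JaCmll$a
6

Derivation:
All 8 rotations (rotation i = S[i:]+S[:i]):
  rot[0] = llamaCJ$
  rot[1] = lamaCJ$l
  rot[2] = amaCJ$ll
  rot[3] = maCJ$lla
  rot[4] = aCJ$llam
  rot[5] = CJ$llama
  rot[6] = J$llamaC
  rot[7] = $llamaCJ
Sorted (with $ < everything):
  sorted[0] = $llamaCJ  (last char: 'J')
  sorted[1] = CJ$llama  (last char: 'a')
  sorted[2] = J$llamaC  (last char: 'C')
  sorted[3] = aCJ$llam  (last char: 'm')
  sorted[4] = amaCJ$ll  (last char: 'l')
  sorted[5] = lamaCJ$l  (last char: 'l')
  sorted[6] = llamaCJ$  (last char: '$')
  sorted[7] = maCJ$lla  (last char: 'a')
Last column: JaCmll$a
Original string S is at sorted index 6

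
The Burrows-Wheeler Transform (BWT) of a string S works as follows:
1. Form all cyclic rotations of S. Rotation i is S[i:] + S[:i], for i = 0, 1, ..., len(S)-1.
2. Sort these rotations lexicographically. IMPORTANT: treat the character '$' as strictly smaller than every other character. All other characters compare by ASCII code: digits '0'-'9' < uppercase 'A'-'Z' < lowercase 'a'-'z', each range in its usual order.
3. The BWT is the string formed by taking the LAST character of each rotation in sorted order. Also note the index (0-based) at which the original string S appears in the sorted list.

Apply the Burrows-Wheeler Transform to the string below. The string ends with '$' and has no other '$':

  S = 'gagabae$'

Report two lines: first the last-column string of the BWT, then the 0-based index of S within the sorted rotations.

Answer: egbgaaa$
7

Derivation:
All 8 rotations (rotation i = S[i:]+S[:i]):
  rot[0] = gagabae$
  rot[1] = agabae$g
  rot[2] = gabae$ga
  rot[3] = abae$gag
  rot[4] = bae$gaga
  rot[5] = ae$gagab
  rot[6] = e$gagaba
  rot[7] = $gagabae
Sorted (with $ < everything):
  sorted[0] = $gagabae  (last char: 'e')
  sorted[1] = abae$gag  (last char: 'g')
  sorted[2] = ae$gagab  (last char: 'b')
  sorted[3] = agabae$g  (last char: 'g')
  sorted[4] = bae$gaga  (last char: 'a')
  sorted[5] = e$gagaba  (last char: 'a')
  sorted[6] = gabae$ga  (last char: 'a')
  sorted[7] = gagabae$  (last char: '$')
Last column: egbgaaa$
Original string S is at sorted index 7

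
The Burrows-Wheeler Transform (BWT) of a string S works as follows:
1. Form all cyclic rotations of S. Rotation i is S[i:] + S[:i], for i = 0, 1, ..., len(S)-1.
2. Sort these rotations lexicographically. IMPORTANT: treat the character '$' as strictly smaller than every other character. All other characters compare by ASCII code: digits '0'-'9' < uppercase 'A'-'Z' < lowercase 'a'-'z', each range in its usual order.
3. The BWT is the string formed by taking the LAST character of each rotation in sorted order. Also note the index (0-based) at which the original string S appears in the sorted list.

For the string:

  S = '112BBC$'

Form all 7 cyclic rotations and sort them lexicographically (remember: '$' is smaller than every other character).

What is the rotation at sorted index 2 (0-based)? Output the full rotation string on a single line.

All 7 rotations (rotation i = S[i:]+S[:i]):
  rot[0] = 112BBC$
  rot[1] = 12BBC$1
  rot[2] = 2BBC$11
  rot[3] = BBC$112
  rot[4] = BC$112B
  rot[5] = C$112BB
  rot[6] = $112BBC
Sorted (with $ < everything):
  sorted[0] = $112BBC
  sorted[1] = 112BBC$
  sorted[2] = 12BBC$1
  sorted[3] = 2BBC$11
  sorted[4] = BBC$112
  sorted[5] = BC$112B
  sorted[6] = C$112BB
sorted[2] = 12BBC$1

Answer: 12BBC$1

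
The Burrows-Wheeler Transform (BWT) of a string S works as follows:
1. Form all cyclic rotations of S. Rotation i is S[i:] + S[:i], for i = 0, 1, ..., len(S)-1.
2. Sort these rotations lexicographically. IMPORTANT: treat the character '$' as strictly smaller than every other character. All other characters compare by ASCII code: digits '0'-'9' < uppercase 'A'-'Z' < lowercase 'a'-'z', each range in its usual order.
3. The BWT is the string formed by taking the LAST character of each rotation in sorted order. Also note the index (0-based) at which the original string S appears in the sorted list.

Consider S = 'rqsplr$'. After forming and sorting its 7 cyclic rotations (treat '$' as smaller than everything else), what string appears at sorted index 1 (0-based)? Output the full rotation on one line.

All 7 rotations (rotation i = S[i:]+S[:i]):
  rot[0] = rqsplr$
  rot[1] = qsplr$r
  rot[2] = splr$rq
  rot[3] = plr$rqs
  rot[4] = lr$rqsp
  rot[5] = r$rqspl
  rot[6] = $rqsplr
Sorted (with $ < everything):
  sorted[0] = $rqsplr
  sorted[1] = lr$rqsp
  sorted[2] = plr$rqs
  sorted[3] = qsplr$r
  sorted[4] = r$rqspl
  sorted[5] = rqsplr$
  sorted[6] = splr$rq
sorted[1] = lr$rqsp

Answer: lr$rqsp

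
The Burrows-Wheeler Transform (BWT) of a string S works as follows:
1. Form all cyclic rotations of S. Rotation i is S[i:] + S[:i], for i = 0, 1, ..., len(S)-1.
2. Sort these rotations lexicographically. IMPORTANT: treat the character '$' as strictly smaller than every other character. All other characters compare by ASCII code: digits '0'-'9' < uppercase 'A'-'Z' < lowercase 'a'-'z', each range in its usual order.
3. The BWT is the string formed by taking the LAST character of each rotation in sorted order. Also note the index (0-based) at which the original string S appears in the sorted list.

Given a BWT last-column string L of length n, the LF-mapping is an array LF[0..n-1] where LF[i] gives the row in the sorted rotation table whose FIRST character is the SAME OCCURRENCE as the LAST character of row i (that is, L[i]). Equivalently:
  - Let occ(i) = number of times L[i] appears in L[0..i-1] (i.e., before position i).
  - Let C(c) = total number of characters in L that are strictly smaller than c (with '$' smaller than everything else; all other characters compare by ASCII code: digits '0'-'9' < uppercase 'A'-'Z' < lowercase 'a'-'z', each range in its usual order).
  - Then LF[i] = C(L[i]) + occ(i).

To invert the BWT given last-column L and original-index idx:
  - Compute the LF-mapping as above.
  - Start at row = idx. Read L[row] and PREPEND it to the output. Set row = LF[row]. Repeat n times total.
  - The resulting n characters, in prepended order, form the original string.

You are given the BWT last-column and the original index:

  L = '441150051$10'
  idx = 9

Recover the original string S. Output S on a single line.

LF mapping: 8 9 4 5 10 1 2 11 6 0 7 3
Walk LF starting at row 9, prepending L[row]:
  step 1: row=9, L[9]='$', prepend. Next row=LF[9]=0
  step 2: row=0, L[0]='4', prepend. Next row=LF[0]=8
  step 3: row=8, L[8]='1', prepend. Next row=LF[8]=6
  step 4: row=6, L[6]='0', prepend. Next row=LF[6]=2
  step 5: row=2, L[2]='1', prepend. Next row=LF[2]=4
  step 6: row=4, L[4]='5', prepend. Next row=LF[4]=10
  step 7: row=10, L[10]='1', prepend. Next row=LF[10]=7
  step 8: row=7, L[7]='5', prepend. Next row=LF[7]=11
  step 9: row=11, L[11]='0', prepend. Next row=LF[11]=3
  step 10: row=3, L[3]='1', prepend. Next row=LF[3]=5
  step 11: row=5, L[5]='0', prepend. Next row=LF[5]=1
  step 12: row=1, L[1]='4', prepend. Next row=LF[1]=9
Reversed output: 40105151014$

Answer: 40105151014$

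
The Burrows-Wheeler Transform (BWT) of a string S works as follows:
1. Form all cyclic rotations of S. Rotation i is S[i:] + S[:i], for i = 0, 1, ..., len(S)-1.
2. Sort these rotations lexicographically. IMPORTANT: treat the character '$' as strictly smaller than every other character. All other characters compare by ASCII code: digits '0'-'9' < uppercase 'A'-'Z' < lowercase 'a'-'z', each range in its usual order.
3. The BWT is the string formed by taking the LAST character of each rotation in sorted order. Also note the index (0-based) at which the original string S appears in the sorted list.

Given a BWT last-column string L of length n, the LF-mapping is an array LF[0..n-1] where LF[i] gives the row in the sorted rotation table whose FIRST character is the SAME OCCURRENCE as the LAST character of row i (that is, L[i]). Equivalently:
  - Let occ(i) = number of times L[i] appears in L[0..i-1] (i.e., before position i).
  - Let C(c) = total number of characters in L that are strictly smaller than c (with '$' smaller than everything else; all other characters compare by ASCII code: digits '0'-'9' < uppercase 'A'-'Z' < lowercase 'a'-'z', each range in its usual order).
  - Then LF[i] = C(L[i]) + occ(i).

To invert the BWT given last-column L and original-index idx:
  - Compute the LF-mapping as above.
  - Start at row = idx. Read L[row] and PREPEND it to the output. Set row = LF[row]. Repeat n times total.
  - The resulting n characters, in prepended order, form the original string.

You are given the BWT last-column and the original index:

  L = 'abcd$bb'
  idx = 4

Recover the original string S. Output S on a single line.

LF mapping: 1 2 5 6 0 3 4
Walk LF starting at row 4, prepending L[row]:
  step 1: row=4, L[4]='$', prepend. Next row=LF[4]=0
  step 2: row=0, L[0]='a', prepend. Next row=LF[0]=1
  step 3: row=1, L[1]='b', prepend. Next row=LF[1]=2
  step 4: row=2, L[2]='c', prepend. Next row=LF[2]=5
  step 5: row=5, L[5]='b', prepend. Next row=LF[5]=3
  step 6: row=3, L[3]='d', prepend. Next row=LF[3]=6
  step 7: row=6, L[6]='b', prepend. Next row=LF[6]=4
Reversed output: bdbcba$

Answer: bdbcba$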